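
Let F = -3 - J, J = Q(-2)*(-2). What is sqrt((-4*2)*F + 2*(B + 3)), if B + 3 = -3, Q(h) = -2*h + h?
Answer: I*sqrt(14) ≈ 3.7417*I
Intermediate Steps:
Q(h) = -h
J = -4 (J = -1*(-2)*(-2) = 2*(-2) = -4)
B = -6 (B = -3 - 3 = -6)
F = 1 (F = -3 - 1*(-4) = -3 + 4 = 1)
sqrt((-4*2)*F + 2*(B + 3)) = sqrt(-4*2*1 + 2*(-6 + 3)) = sqrt(-8*1 + 2*(-3)) = sqrt(-8 - 6) = sqrt(-14) = I*sqrt(14)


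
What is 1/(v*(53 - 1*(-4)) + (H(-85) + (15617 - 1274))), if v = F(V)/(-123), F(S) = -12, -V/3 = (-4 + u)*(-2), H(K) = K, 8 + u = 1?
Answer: 41/584806 ≈ 7.0109e-5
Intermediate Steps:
u = -7 (u = -8 + 1 = -7)
V = -66 (V = -3*(-4 - 7)*(-2) = -(-33)*(-2) = -3*22 = -66)
v = 4/41 (v = -12/(-123) = -12*(-1/123) = 4/41 ≈ 0.097561)
1/(v*(53 - 1*(-4)) + (H(-85) + (15617 - 1274))) = 1/(4*(53 - 1*(-4))/41 + (-85 + (15617 - 1274))) = 1/(4*(53 + 4)/41 + (-85 + 14343)) = 1/((4/41)*57 + 14258) = 1/(228/41 + 14258) = 1/(584806/41) = 41/584806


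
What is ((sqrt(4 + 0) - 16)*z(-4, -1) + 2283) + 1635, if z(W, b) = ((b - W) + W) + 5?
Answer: 3862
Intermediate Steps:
z(W, b) = 5 + b (z(W, b) = b + 5 = 5 + b)
((sqrt(4 + 0) - 16)*z(-4, -1) + 2283) + 1635 = ((sqrt(4 + 0) - 16)*(5 - 1) + 2283) + 1635 = ((sqrt(4) - 16)*4 + 2283) + 1635 = ((2 - 16)*4 + 2283) + 1635 = (-14*4 + 2283) + 1635 = (-56 + 2283) + 1635 = 2227 + 1635 = 3862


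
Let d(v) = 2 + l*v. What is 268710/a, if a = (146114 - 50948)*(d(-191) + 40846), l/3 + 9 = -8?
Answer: 44785/802392129 ≈ 5.5814e-5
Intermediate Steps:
l = -51 (l = -27 + 3*(-8) = -27 - 24 = -51)
d(v) = 2 - 51*v
a = 4814352774 (a = (146114 - 50948)*((2 - 51*(-191)) + 40846) = 95166*((2 + 9741) + 40846) = 95166*(9743 + 40846) = 95166*50589 = 4814352774)
268710/a = 268710/4814352774 = 268710*(1/4814352774) = 44785/802392129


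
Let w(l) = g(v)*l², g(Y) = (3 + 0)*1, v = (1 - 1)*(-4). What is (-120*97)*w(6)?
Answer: -1257120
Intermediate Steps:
v = 0 (v = 0*(-4) = 0)
g(Y) = 3 (g(Y) = 3*1 = 3)
w(l) = 3*l²
(-120*97)*w(6) = (-120*97)*(3*6²) = -34920*36 = -11640*108 = -1257120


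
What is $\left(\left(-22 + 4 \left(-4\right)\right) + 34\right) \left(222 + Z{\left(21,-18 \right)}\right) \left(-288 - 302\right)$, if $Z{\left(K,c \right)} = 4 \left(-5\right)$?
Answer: $476720$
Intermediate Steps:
$Z{\left(K,c \right)} = -20$
$\left(\left(-22 + 4 \left(-4\right)\right) + 34\right) \left(222 + Z{\left(21,-18 \right)}\right) \left(-288 - 302\right) = \left(\left(-22 + 4 \left(-4\right)\right) + 34\right) \left(222 - 20\right) \left(-288 - 302\right) = \left(\left(-22 - 16\right) + 34\right) 202 \left(-590\right) = \left(-38 + 34\right) \left(-119180\right) = \left(-4\right) \left(-119180\right) = 476720$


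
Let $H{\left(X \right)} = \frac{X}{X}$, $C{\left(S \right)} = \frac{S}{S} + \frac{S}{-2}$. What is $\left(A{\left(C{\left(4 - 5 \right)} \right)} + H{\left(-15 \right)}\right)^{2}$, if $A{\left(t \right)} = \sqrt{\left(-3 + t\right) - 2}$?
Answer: $- \frac{5}{2} + i \sqrt{14} \approx -2.5 + 3.7417 i$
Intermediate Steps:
$C{\left(S \right)} = 1 - \frac{S}{2}$ ($C{\left(S \right)} = 1 + S \left(- \frac{1}{2}\right) = 1 - \frac{S}{2}$)
$H{\left(X \right)} = 1$
$A{\left(t \right)} = \sqrt{-5 + t}$
$\left(A{\left(C{\left(4 - 5 \right)} \right)} + H{\left(-15 \right)}\right)^{2} = \left(\sqrt{-5 + \left(1 - \frac{4 - 5}{2}\right)} + 1\right)^{2} = \left(\sqrt{-5 + \left(1 - - \frac{1}{2}\right)} + 1\right)^{2} = \left(\sqrt{-5 + \left(1 + \frac{1}{2}\right)} + 1\right)^{2} = \left(\sqrt{-5 + \frac{3}{2}} + 1\right)^{2} = \left(\sqrt{- \frac{7}{2}} + 1\right)^{2} = \left(\frac{i \sqrt{14}}{2} + 1\right)^{2} = \left(1 + \frac{i \sqrt{14}}{2}\right)^{2}$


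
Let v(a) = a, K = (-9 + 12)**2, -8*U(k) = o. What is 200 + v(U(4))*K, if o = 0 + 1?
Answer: 1591/8 ≈ 198.88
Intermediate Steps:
o = 1
U(k) = -1/8 (U(k) = -1/8*1 = -1/8)
K = 9 (K = 3**2 = 9)
200 + v(U(4))*K = 200 - 1/8*9 = 200 - 9/8 = 1591/8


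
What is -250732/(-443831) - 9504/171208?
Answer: 4838644304/9498427231 ≈ 0.50942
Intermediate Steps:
-250732/(-443831) - 9504/171208 = -250732*(-1/443831) - 9504*1/171208 = 250732/443831 - 1188/21401 = 4838644304/9498427231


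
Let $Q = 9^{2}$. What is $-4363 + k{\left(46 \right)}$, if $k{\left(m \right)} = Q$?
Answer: $-4282$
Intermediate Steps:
$Q = 81$
$k{\left(m \right)} = 81$
$-4363 + k{\left(46 \right)} = -4363 + 81 = -4282$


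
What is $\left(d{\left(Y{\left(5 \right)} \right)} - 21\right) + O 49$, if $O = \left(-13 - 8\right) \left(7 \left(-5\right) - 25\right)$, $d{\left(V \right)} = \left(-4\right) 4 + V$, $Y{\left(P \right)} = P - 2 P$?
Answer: $61698$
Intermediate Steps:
$Y{\left(P \right)} = - P$ ($Y{\left(P \right)} = P - 2 P = - P$)
$d{\left(V \right)} = -16 + V$
$O = 1260$ ($O = - 21 \left(-35 - 25\right) = \left(-21\right) \left(-60\right) = 1260$)
$\left(d{\left(Y{\left(5 \right)} \right)} - 21\right) + O 49 = \left(\left(-16 - 5\right) - 21\right) + 1260 \cdot 49 = \left(\left(-16 - 5\right) - 21\right) + 61740 = \left(-21 - 21\right) + 61740 = -42 + 61740 = 61698$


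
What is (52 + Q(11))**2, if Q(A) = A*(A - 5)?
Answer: 13924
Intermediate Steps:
Q(A) = A*(-5 + A)
(52 + Q(11))**2 = (52 + 11*(-5 + 11))**2 = (52 + 11*6)**2 = (52 + 66)**2 = 118**2 = 13924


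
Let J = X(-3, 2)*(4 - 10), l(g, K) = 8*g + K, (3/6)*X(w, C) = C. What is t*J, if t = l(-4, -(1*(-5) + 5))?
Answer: 768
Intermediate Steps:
X(w, C) = 2*C
l(g, K) = K + 8*g
t = -32 (t = -(1*(-5) + 5) + 8*(-4) = -(-5 + 5) - 32 = -1*0 - 32 = 0 - 32 = -32)
J = -24 (J = (2*2)*(4 - 10) = 4*(-6) = -24)
t*J = -32*(-24) = 768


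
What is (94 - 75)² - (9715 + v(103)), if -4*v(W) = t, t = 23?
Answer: -37393/4 ≈ -9348.3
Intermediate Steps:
v(W) = -23/4 (v(W) = -¼*23 = -23/4)
(94 - 75)² - (9715 + v(103)) = (94 - 75)² - (9715 - 23/4) = 19² - 1*38837/4 = 361 - 38837/4 = -37393/4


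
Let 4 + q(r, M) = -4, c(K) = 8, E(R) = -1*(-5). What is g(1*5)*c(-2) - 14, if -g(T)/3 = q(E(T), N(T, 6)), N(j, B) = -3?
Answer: 178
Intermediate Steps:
E(R) = 5
q(r, M) = -8 (q(r, M) = -4 - 4 = -8)
g(T) = 24 (g(T) = -3*(-8) = 24)
g(1*5)*c(-2) - 14 = 24*8 - 14 = 192 - 14 = 178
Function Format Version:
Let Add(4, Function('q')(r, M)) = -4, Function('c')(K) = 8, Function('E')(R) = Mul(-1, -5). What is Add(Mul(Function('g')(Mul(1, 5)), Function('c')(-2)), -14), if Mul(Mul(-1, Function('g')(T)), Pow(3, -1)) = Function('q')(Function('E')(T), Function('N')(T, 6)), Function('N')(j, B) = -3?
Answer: 178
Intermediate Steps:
Function('E')(R) = 5
Function('q')(r, M) = -8 (Function('q')(r, M) = Add(-4, -4) = -8)
Function('g')(T) = 24 (Function('g')(T) = Mul(-3, -8) = 24)
Add(Mul(Function('g')(Mul(1, 5)), Function('c')(-2)), -14) = Add(Mul(24, 8), -14) = Add(192, -14) = 178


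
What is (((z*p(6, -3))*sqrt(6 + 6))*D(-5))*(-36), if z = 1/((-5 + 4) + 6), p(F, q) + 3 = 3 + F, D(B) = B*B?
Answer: -2160*sqrt(3) ≈ -3741.2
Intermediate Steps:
D(B) = B**2
p(F, q) = F (p(F, q) = -3 + (3 + F) = F)
z = 1/5 (z = 1/(-1 + 6) = 1/5 ≈ 0.20000)
(((z*p(6, -3))*sqrt(6 + 6))*D(-5))*(-36) = ((((1/5)*6)*sqrt(6 + 6))*(-5)**2)*(-36) = ((6*sqrt(12)/5)*25)*(-36) = ((6*(2*sqrt(3))/5)*25)*(-36) = ((12*sqrt(3)/5)*25)*(-36) = (60*sqrt(3))*(-36) = -2160*sqrt(3)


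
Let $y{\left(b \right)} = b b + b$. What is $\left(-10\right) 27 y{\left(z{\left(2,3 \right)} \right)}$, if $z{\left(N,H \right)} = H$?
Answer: $-3240$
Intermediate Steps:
$y{\left(b \right)} = b + b^{2}$ ($y{\left(b \right)} = b^{2} + b = b + b^{2}$)
$\left(-10\right) 27 y{\left(z{\left(2,3 \right)} \right)} = \left(-10\right) 27 \cdot 3 \left(1 + 3\right) = - 270 \cdot 3 \cdot 4 = \left(-270\right) 12 = -3240$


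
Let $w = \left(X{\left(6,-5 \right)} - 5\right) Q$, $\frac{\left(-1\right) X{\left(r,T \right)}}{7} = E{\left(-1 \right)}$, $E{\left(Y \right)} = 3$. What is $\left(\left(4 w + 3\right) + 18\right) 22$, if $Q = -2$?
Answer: $5038$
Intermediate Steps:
$X{\left(r,T \right)} = -21$ ($X{\left(r,T \right)} = \left(-7\right) 3 = -21$)
$w = 52$ ($w = \left(-21 - 5\right) \left(-2\right) = \left(-26\right) \left(-2\right) = 52$)
$\left(\left(4 w + 3\right) + 18\right) 22 = \left(\left(4 \cdot 52 + 3\right) + 18\right) 22 = \left(\left(208 + 3\right) + 18\right) 22 = \left(211 + 18\right) 22 = 229 \cdot 22 = 5038$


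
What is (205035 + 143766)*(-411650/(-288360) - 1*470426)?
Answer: -1577180803149257/9612 ≈ -1.6408e+11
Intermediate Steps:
(205035 + 143766)*(-411650/(-288360) - 1*470426) = 348801*(-411650*(-1/288360) - 470426) = 348801*(41165/28836 - 470426) = 348801*(-13565162971/28836) = -1577180803149257/9612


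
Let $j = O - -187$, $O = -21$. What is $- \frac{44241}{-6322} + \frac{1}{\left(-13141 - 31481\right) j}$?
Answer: $\frac{163852114705}{23414323572} \approx 6.9979$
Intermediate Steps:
$j = 166$ ($j = -21 - -187 = -21 + 187 = 166$)
$- \frac{44241}{-6322} + \frac{1}{\left(-13141 - 31481\right) j} = - \frac{44241}{-6322} + \frac{1}{\left(-13141 - 31481\right) 166} = \left(-44241\right) \left(- \frac{1}{6322}\right) + \frac{1}{-13141 - 31481} \cdot \frac{1}{166} = \frac{44241}{6322} + \frac{1}{-44622} \cdot \frac{1}{166} = \frac{44241}{6322} - \frac{1}{7407252} = \frac{163852114705}{23414323572}$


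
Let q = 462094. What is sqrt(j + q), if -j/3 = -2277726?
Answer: 2*sqrt(1823818) ≈ 2701.0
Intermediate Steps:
j = 6833178 (j = -3*(-2277726) = 6833178)
sqrt(j + q) = sqrt(6833178 + 462094) = sqrt(7295272) = 2*sqrt(1823818)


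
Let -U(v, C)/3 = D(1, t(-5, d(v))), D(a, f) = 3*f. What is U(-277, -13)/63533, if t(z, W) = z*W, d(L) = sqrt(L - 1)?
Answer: 45*I*sqrt(278)/63533 ≈ 0.01181*I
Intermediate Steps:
d(L) = sqrt(-1 + L)
t(z, W) = W*z
U(v, C) = 45*sqrt(-1 + v) (U(v, C) = -9*sqrt(-1 + v)*(-5) = -9*(-5*sqrt(-1 + v)) = -(-45)*sqrt(-1 + v) = 45*sqrt(-1 + v))
U(-277, -13)/63533 = (45*sqrt(-1 - 277))/63533 = (45*sqrt(-278))*(1/63533) = (45*(I*sqrt(278)))*(1/63533) = (45*I*sqrt(278))*(1/63533) = 45*I*sqrt(278)/63533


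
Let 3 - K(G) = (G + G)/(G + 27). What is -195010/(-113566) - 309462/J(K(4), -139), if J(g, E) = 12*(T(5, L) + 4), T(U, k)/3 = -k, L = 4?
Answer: 2930256871/908528 ≈ 3225.3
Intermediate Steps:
T(U, k) = -3*k (T(U, k) = 3*(-k) = -3*k)
K(G) = 3 - 2*G/(27 + G) (K(G) = 3 - (G + G)/(G + 27) = 3 - 2*G/(27 + G))
J(g, E) = -96 (J(g, E) = 12*(-3*4 + 4) = 12*(-12 + 4) = 12*(-8) = -96)
-195010/(-113566) - 309462/J(K(4), -139) = -195010/(-113566) - 309462/(-96) = -195010*(-1/113566) - 309462*(-1/96) = 97505/56783 + 51577/16 = 2930256871/908528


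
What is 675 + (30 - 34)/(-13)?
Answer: 8779/13 ≈ 675.31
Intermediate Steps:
675 + (30 - 34)/(-13) = 675 - 4*(-1/13) = 675 + 4/13 = 8779/13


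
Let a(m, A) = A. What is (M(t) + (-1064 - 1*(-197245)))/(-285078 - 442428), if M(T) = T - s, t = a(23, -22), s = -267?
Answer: -98213/363753 ≈ -0.27000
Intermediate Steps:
t = -22
M(T) = 267 + T (M(T) = T - 1*(-267) = T + 267 = 267 + T)
(M(t) + (-1064 - 1*(-197245)))/(-285078 - 442428) = ((267 - 22) + (-1064 - 1*(-197245)))/(-285078 - 442428) = (245 + (-1064 + 197245))/(-727506) = (245 + 196181)*(-1/727506) = 196426*(-1/727506) = -98213/363753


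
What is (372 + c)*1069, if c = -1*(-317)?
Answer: 736541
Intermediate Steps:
c = 317
(372 + c)*1069 = (372 + 317)*1069 = 689*1069 = 736541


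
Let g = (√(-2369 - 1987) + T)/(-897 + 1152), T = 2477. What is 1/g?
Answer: 126327/1227977 - 3366*I/1227977 ≈ 0.10287 - 0.0027411*I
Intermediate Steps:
g = 2477/255 + 22*I/85 (g = (√(-2369 - 1987) + 2477)/(-897 + 1152) = (√(-4356) + 2477)/255 = (66*I + 2477)*(1/255) = (2477 + 66*I)*(1/255) = 2477/255 + 22*I/85 ≈ 9.7137 + 0.25882*I)
1/g = 1/(2477/255 + 22*I/85) = 13005*(2477/255 - 22*I/85)/1227977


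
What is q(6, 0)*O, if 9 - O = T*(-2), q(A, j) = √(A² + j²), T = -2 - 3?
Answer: -6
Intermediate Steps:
T = -5
O = -1 (O = 9 - (-5)*(-2) = 9 - 1*10 = 9 - 10 = -1)
q(6, 0)*O = √(6² + 0²)*(-1) = √(36 + 0)*(-1) = √36*(-1) = 6*(-1) = -6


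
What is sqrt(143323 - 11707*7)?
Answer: sqrt(61374) ≈ 247.74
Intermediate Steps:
sqrt(143323 - 11707*7) = sqrt(143323 - 81949) = sqrt(61374)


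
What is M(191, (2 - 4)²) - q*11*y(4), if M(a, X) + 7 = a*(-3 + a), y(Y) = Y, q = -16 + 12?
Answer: 36077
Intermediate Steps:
q = -4
M(a, X) = -7 + a*(-3 + a)
M(191, (2 - 4)²) - q*11*y(4) = (-7 + 191² - 3*191) - (-4*11)*4 = (-7 + 36481 - 573) - (-44)*4 = 35901 - 1*(-176) = 35901 + 176 = 36077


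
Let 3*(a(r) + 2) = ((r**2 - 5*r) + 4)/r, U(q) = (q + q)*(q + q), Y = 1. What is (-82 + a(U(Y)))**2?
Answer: 7056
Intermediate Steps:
U(q) = 4*q**2 (U(q) = (2*q)*(2*q) = 4*q**2)
a(r) = -2 + (4 + r**2 - 5*r)/(3*r) (a(r) = -2 + (((r**2 - 5*r) + 4)/r)/3 = -2 + ((4 + r**2 - 5*r)/r)/3 = -2 + (4 + r**2 - 5*r)/(3*r))
(-82 + a(U(Y)))**2 = (-82 + (4 + (4*1**2)*(-11 + 4*1**2))/(3*((4*1**2))))**2 = (-82 + (4 + (4*1)*(-11 + 4*1))/(3*((4*1))))**2 = (-82 + (1/3)*(4 + 4*(-11 + 4))/4)**2 = (-82 + (1/3)*(1/4)*(4 + 4*(-7)))**2 = (-82 + (1/3)*(1/4)*(4 - 28))**2 = (-82 + (1/3)*(1/4)*(-24))**2 = (-82 - 2)**2 = (-84)**2 = 7056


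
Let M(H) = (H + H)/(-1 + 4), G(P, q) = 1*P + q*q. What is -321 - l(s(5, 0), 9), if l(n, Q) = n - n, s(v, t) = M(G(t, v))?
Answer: -321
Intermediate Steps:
G(P, q) = P + q**2
M(H) = 2*H/3 (M(H) = (2*H)/3 = (2*H)*(1/3) = 2*H/3)
s(v, t) = 2*t/3 + 2*v**2/3 (s(v, t) = 2*(t + v**2)/3 = 2*t/3 + 2*v**2/3)
l(n, Q) = 0
-321 - l(s(5, 0), 9) = -321 - 1*0 = -321 + 0 = -321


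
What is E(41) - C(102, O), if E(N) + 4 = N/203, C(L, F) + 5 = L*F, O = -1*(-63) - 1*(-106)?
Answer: -3499070/203 ≈ -17237.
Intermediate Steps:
O = 169 (O = 63 + 106 = 169)
C(L, F) = -5 + F*L (C(L, F) = -5 + L*F = -5 + F*L)
E(N) = -4 + N/203
E(41) - C(102, O) = (-4 + (1/203)*41) - (-5 + 169*102) = (-4 + 41/203) - (-5 + 17238) = -771/203 - 1*17233 = -771/203 - 17233 = -3499070/203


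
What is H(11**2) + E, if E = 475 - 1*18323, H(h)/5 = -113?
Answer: -18413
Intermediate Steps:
H(h) = -565 (H(h) = 5*(-113) = -565)
E = -17848 (E = 475 - 18323 = -17848)
H(11**2) + E = -565 - 17848 = -18413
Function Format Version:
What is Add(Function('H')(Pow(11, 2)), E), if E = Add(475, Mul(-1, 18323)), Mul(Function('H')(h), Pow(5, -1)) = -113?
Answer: -18413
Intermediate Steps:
Function('H')(h) = -565 (Function('H')(h) = Mul(5, -113) = -565)
E = -17848 (E = Add(475, -18323) = -17848)
Add(Function('H')(Pow(11, 2)), E) = Add(-565, -17848) = -18413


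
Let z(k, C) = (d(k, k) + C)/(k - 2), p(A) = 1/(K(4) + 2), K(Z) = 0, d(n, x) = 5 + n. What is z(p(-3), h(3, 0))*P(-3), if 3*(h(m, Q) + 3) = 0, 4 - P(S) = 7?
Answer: 5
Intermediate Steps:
P(S) = -3 (P(S) = 4 - 1*7 = 4 - 7 = -3)
h(m, Q) = -3 (h(m, Q) = -3 + (1/3)*0 = -3 + 0 = -3)
p(A) = 1/2 (p(A) = 1/(0 + 2) = 1/2)
z(k, C) = (5 + C + k)/(-2 + k) (z(k, C) = ((5 + k) + C)/(k - 2) = (5 + C + k)/(-2 + k))
z(p(-3), h(3, 0))*P(-3) = ((5 - 3 + 1/2)/(-2 + 1/2))*(-3) = ((5/2)/(-3/2))*(-3) = -2/3*5/2*(-3) = -5/3*(-3) = 5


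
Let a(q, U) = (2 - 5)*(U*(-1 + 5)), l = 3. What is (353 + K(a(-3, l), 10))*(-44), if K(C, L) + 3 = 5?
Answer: -15620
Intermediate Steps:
a(q, U) = -12*U (a(q, U) = -3*U*4 = -12*U)
K(C, L) = 2 (K(C, L) = -3 + 5 = 2)
(353 + K(a(-3, l), 10))*(-44) = (353 + 2)*(-44) = 355*(-44) = -15620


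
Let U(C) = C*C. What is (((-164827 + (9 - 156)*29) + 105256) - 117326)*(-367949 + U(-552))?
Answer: 11457464200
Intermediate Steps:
U(C) = C**2
(((-164827 + (9 - 156)*29) + 105256) - 117326)*(-367949 + U(-552)) = (((-164827 + (9 - 156)*29) + 105256) - 117326)*(-367949 + (-552)**2) = (((-164827 - 147*29) + 105256) - 117326)*(-367949 + 304704) = (((-164827 - 4263) + 105256) - 117326)*(-63245) = ((-169090 + 105256) - 117326)*(-63245) = (-63834 - 117326)*(-63245) = -181160*(-63245) = 11457464200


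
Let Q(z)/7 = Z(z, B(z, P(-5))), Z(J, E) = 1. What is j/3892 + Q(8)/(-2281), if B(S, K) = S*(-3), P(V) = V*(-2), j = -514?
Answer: -599839/4438826 ≈ -0.13513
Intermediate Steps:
P(V) = -2*V
B(S, K) = -3*S
Q(z) = 7 (Q(z) = 7*1 = 7)
j/3892 + Q(8)/(-2281) = -514/3892 + 7/(-2281) = -514*1/3892 + 7*(-1/2281) = -257/1946 - 7/2281 = -599839/4438826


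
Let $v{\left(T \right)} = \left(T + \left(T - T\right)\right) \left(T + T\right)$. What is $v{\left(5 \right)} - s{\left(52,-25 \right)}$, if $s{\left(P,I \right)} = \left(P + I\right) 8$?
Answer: $-166$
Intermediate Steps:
$s{\left(P,I \right)} = 8 I + 8 P$ ($s{\left(P,I \right)} = \left(I + P\right) 8 = 8 I + 8 P$)
$v{\left(T \right)} = 2 T^{2}$ ($v{\left(T \right)} = \left(T + 0\right) 2 T = T 2 T = 2 T^{2}$)
$v{\left(5 \right)} - s{\left(52,-25 \right)} = 2 \cdot 5^{2} - \left(8 \left(-25\right) + 8 \cdot 52\right) = 2 \cdot 25 - \left(-200 + 416\right) = 50 - 216 = -166$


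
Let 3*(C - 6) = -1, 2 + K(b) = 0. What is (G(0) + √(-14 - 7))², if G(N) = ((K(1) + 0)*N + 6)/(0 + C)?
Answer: -5745/289 + 36*I*√21/17 ≈ -19.879 + 9.7043*I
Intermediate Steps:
K(b) = -2 (K(b) = -2 + 0 = -2)
C = 17/3 (C = 6 + (⅓)*(-1) = 6 - ⅓ = 17/3 ≈ 5.6667)
G(N) = 18/17 - 6*N/17 (G(N) = ((-2 + 0)*N + 6)/(0 + 17/3) = (-2*N + 6)/(17/3) = (6 - 2*N)*(3/17) = 18/17 - 6*N/17)
(G(0) + √(-14 - 7))² = ((18/17 - 6/17*0) + √(-14 - 7))² = ((18/17 + 0) + √(-21))² = (18/17 + I*√21)²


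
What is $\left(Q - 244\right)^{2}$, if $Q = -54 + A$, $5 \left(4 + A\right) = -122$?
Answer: $\frac{2663424}{25} \approx 1.0654 \cdot 10^{5}$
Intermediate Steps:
$A = - \frac{142}{5}$ ($A = -4 + \frac{1}{5} \left(-122\right) = -4 - \frac{122}{5} = - \frac{142}{5} \approx -28.4$)
$Q = - \frac{412}{5}$ ($Q = -54 - \frac{142}{5} = - \frac{412}{5} \approx -82.4$)
$\left(Q - 244\right)^{2} = \left(- \frac{412}{5} - 244\right)^{2} = \left(- \frac{1632}{5}\right)^{2} = \frac{2663424}{25}$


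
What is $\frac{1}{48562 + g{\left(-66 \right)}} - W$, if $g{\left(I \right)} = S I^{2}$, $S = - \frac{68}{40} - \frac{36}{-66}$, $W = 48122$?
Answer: $- \frac{10474427003}{217664} \approx -48122.0$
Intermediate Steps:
$S = - \frac{127}{110}$ ($S = \left(-68\right) \frac{1}{40} - - \frac{6}{11} = - \frac{17}{10} + \frac{6}{11} = - \frac{127}{110} \approx -1.1545$)
$g{\left(I \right)} = - \frac{127 I^{2}}{110}$
$\frac{1}{48562 + g{\left(-66 \right)}} - W = \frac{1}{48562 - \frac{127 \left(-66\right)^{2}}{110}} - 48122 = \frac{1}{48562 - \frac{25146}{5}} - 48122 = \frac{1}{\frac{217664}{5}} - 48122 = \frac{5}{217664} - 48122 = - \frac{10474427003}{217664}$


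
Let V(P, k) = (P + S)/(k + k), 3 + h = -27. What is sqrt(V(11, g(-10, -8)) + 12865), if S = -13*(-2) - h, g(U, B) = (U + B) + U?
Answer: sqrt(10085222)/28 ≈ 113.42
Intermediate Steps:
h = -30 (h = -3 - 27 = -30)
g(U, B) = B + 2*U (g(U, B) = (B + U) + U = B + 2*U)
S = 56 (S = -13*(-2) - 1*(-30) = 26 + 30 = 56)
V(P, k) = (56 + P)/(2*k) (V(P, k) = (P + 56)/(k + k) = (56 + P)/((2*k)) = (56 + P)*(1/(2*k)) = (56 + P)/(2*k))
sqrt(V(11, g(-10, -8)) + 12865) = sqrt((56 + 11)/(2*(-8 + 2*(-10))) + 12865) = sqrt((1/2)*67/(-8 - 20) + 12865) = sqrt((1/2)*67/(-28) + 12865) = sqrt((1/2)*(-1/28)*67 + 12865) = sqrt(-67/56 + 12865) = sqrt(720373/56) = sqrt(10085222)/28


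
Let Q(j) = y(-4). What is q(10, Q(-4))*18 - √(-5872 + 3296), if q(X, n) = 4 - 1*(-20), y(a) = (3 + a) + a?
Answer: 432 - 4*I*√161 ≈ 432.0 - 50.754*I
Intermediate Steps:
y(a) = 3 + 2*a
Q(j) = -5 (Q(j) = 3 + 2*(-4) = 3 - 8 = -5)
q(X, n) = 24 (q(X, n) = 4 + 20 = 24)
q(10, Q(-4))*18 - √(-5872 + 3296) = 24*18 - √(-5872 + 3296) = 432 - √(-2576) = 432 - 4*I*√161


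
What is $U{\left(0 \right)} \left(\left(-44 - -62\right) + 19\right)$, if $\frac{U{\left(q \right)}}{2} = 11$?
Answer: $814$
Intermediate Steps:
$U{\left(q \right)} = 22$ ($U{\left(q \right)} = 2 \cdot 11 = 22$)
$U{\left(0 \right)} \left(\left(-44 - -62\right) + 19\right) = 22 \left(\left(-44 - -62\right) + 19\right) = 22 \left(\left(-44 + 62\right) + 19\right) = 22 \left(18 + 19\right) = 22 \cdot 37 = 814$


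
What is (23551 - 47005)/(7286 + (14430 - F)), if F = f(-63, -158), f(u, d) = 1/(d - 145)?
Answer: -7106562/6579949 ≈ -1.0800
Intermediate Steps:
f(u, d) = 1/(-145 + d)
F = -1/303 (F = 1/(-145 - 158) = 1/(-303) = -1/303 ≈ -0.0033003)
(23551 - 47005)/(7286 + (14430 - F)) = (23551 - 47005)/(7286 + (14430 - 1*(-1/303))) = -23454/(7286 + (14430 + 1/303)) = -23454/(7286 + 4372291/303) = -23454/6579949/303 = -23454*303/6579949 = -7106562/6579949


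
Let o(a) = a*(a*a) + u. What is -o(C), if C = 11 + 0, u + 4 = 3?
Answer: -1330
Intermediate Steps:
u = -1 (u = -4 + 3 = -1)
C = 11
o(a) = -1 + a³ (o(a) = a*(a*a) - 1 = a*a² - 1 = a³ - 1 = -1 + a³)
-o(C) = -(-1 + 11³) = -(-1 + 1331) = -1*1330 = -1330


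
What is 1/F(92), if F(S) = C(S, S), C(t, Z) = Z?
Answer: 1/92 ≈ 0.010870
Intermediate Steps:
F(S) = S
1/F(92) = 1/92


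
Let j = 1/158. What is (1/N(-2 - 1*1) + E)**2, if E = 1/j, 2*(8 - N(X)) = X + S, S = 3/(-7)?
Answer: 115584001/4624 ≈ 24997.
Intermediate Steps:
S = -3/7 (S = 3*(-1/7) = -3/7 ≈ -0.42857)
N(X) = 115/14 - X/2 (N(X) = 8 - (X - 3/7)/2 = 8 - (-3/7 + X)/2 = 8 + (3/14 - X/2) = 115/14 - X/2)
j = 1/158 ≈ 0.0063291
E = 158 (E = 1/(1/158) = 158)
(1/N(-2 - 1*1) + E)**2 = (1/(115/14 - (-2 - 1*1)/2) + 158)**2 = (1/(115/14 - (-2 - 1)/2) + 158)**2 = (1/(115/14 - 1/2*(-3)) + 158)**2 = (1/(115/14 + 3/2) + 158)**2 = (1/(68/7) + 158)**2 = (7/68 + 158)**2 = (10751/68)**2 = 115584001/4624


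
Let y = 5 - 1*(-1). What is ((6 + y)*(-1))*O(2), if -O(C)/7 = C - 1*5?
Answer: -252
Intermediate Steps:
O(C) = 35 - 7*C (O(C) = -7*(C - 1*5) = -7*(C - 5) = -7*(-5 + C) = 35 - 7*C)
y = 6 (y = 5 + 1 = 6)
((6 + y)*(-1))*O(2) = ((6 + 6)*(-1))*(35 - 7*2) = (12*(-1))*(35 - 14) = -12*21 = -252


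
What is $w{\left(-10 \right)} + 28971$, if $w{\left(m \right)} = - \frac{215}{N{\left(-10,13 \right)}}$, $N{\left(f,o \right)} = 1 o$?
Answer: $\frac{376408}{13} \approx 28954.0$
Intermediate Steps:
$N{\left(f,o \right)} = o$
$w{\left(m \right)} = - \frac{215}{13}$
$w{\left(-10 \right)} + 28971 = - \frac{215}{13} + 28971 = \frac{376408}{13}$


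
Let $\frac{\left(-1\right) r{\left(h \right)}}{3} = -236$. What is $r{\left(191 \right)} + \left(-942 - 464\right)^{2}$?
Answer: $1977544$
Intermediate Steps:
$r{\left(h \right)} = 708$ ($r{\left(h \right)} = \left(-3\right) \left(-236\right) = 708$)
$r{\left(191 \right)} + \left(-942 - 464\right)^{2} = 708 + \left(-942 - 464\right)^{2} = 708 + \left(-1406\right)^{2} = 708 + 1976836 = 1977544$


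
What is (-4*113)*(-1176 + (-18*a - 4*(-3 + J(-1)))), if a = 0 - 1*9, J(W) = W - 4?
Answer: 443864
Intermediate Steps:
J(W) = -4 + W
a = -9 (a = 0 - 9 = -9)
(-4*113)*(-1176 + (-18*a - 4*(-3 + J(-1)))) = (-4*113)*(-1176 + (-18*(-9) - 4*(-3 + (-4 - 1)))) = -452*(-1176 + (162 - 4*(-3 - 5))) = -452*(-1176 + (162 - 4*(-8))) = -452*(-1176 + (162 + 32)) = -452*(-1176 + 194) = -452*(-982) = 443864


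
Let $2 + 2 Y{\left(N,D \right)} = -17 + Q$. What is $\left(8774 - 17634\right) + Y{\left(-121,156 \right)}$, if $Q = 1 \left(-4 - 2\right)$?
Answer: $- \frac{17745}{2} \approx -8872.5$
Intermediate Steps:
$Q = -6$ ($Q = 1 \left(-6\right) = -6$)
$Y{\left(N,D \right)} = - \frac{25}{2}$ ($Y{\left(N,D \right)} = -1 + \frac{-17 - 6}{2} = -1 + \frac{1}{2} \left(-23\right) = -1 - \frac{23}{2} = - \frac{25}{2}$)
$\left(8774 - 17634\right) + Y{\left(-121,156 \right)} = \left(8774 - 17634\right) - \frac{25}{2} = -8860 - \frac{25}{2} = - \frac{17745}{2}$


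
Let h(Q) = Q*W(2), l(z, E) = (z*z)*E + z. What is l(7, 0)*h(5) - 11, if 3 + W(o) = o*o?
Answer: 24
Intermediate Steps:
W(o) = -3 + o² (W(o) = -3 + o*o = -3 + o²)
l(z, E) = z + E*z² (l(z, E) = z²*E + z = E*z² + z = z + E*z²)
h(Q) = Q (h(Q) = Q*(-3 + 2²) = Q*(-3 + 4) = Q*1 = Q)
l(7, 0)*h(5) - 11 = (7*(1 + 0*7))*5 - 11 = (7*(1 + 0))*5 - 11 = (7*1)*5 - 11 = 7*5 - 11 = 35 - 11 = 24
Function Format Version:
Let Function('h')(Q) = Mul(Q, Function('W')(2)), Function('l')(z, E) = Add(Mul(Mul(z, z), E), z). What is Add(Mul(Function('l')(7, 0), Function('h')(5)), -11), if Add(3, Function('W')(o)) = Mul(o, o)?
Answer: 24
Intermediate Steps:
Function('W')(o) = Add(-3, Pow(o, 2)) (Function('W')(o) = Add(-3, Mul(o, o)) = Add(-3, Pow(o, 2)))
Function('l')(z, E) = Add(z, Mul(E, Pow(z, 2))) (Function('l')(z, E) = Add(Mul(Pow(z, 2), E), z) = Add(Mul(E, Pow(z, 2)), z) = Add(z, Mul(E, Pow(z, 2))))
Function('h')(Q) = Q (Function('h')(Q) = Mul(Q, Add(-3, Pow(2, 2))) = Mul(Q, Add(-3, 4)) = Mul(Q, 1) = Q)
Add(Mul(Function('l')(7, 0), Function('h')(5)), -11) = Add(Mul(Mul(7, Add(1, Mul(0, 7))), 5), -11) = Add(Mul(Mul(7, Add(1, 0)), 5), -11) = Add(Mul(Mul(7, 1), 5), -11) = Add(Mul(7, 5), -11) = Add(35, -11) = 24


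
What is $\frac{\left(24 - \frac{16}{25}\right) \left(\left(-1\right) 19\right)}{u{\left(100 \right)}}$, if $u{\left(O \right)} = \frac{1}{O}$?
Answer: $-44384$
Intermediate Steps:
$\frac{\left(24 - \frac{16}{25}\right) \left(\left(-1\right) 19\right)}{u{\left(100 \right)}} = \frac{\left(24 - \frac{16}{25}\right) \left(\left(-1\right) 19\right)}{\frac{1}{100}} = \left(24 - \frac{16}{25}\right) \left(-19\right) \frac{1}{\frac{1}{100}} = \left(24 - \frac{16}{25}\right) \left(-19\right) 100 = \frac{584}{25} \left(-19\right) 100 = \left(- \frac{11096}{25}\right) 100 = -44384$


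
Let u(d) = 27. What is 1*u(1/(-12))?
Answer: 27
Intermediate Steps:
1*u(1/(-12)) = 1*27 = 27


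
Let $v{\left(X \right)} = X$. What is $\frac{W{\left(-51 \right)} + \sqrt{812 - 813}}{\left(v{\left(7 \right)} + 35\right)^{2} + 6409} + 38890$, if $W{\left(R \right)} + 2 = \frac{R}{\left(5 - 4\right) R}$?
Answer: $\frac{317847969}{8173} + \frac{i}{8173} \approx 38890.0 + 0.00012235 i$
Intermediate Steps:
$W{\left(R \right)} = -1$ ($W{\left(R \right)} = -2 + \frac{R}{\left(5 - 4\right) R} = -2 + \frac{R}{1 R} = -2 + \frac{R}{R} = -2 + 1 = -1$)
$\frac{W{\left(-51 \right)} + \sqrt{812 - 813}}{\left(v{\left(7 \right)} + 35\right)^{2} + 6409} + 38890 = \frac{-1 + \sqrt{812 - 813}}{\left(7 + 35\right)^{2} + 6409} + 38890 = \frac{-1 + \sqrt{-1}}{42^{2} + 6409} + 38890 = \frac{-1 + i}{1764 + 6409} + 38890 = \frac{-1 + i}{8173} + 38890 = \left(-1 + i\right) \frac{1}{8173} + 38890 = \left(- \frac{1}{8173} + \frac{i}{8173}\right) + 38890 = \frac{317847969}{8173} + \frac{i}{8173}$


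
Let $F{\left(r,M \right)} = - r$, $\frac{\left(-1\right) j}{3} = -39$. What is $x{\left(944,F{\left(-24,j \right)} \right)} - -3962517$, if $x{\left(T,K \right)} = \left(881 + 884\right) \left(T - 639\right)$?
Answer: $4500842$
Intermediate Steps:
$j = 117$ ($j = \left(-3\right) \left(-39\right) = 117$)
$x{\left(T,K \right)} = -1127835 + 1765 T$ ($x{\left(T,K \right)} = 1765 \left(-639 + T\right) = -1127835 + 1765 T$)
$x{\left(944,F{\left(-24,j \right)} \right)} - -3962517 = \left(-1127835 + 1765 \cdot 944\right) - -3962517 = \left(-1127835 + 1666160\right) + 3962517 = 538325 + 3962517 = 4500842$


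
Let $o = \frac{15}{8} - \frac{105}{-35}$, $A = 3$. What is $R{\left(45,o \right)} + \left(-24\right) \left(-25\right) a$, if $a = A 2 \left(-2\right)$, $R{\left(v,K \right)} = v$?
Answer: $-7155$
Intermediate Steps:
$o = \frac{39}{8}$ ($o = 15 \cdot \frac{1}{8} - -3 = \frac{15}{8} + 3 = \frac{39}{8} \approx 4.875$)
$a = -12$ ($a = 3 \cdot 2 \left(-2\right) = 6 \left(-2\right) = -12$)
$R{\left(45,o \right)} + \left(-24\right) \left(-25\right) a = 45 + \left(-24\right) \left(-25\right) \left(-12\right) = 45 + 600 \left(-12\right) = 45 - 7200 = -7155$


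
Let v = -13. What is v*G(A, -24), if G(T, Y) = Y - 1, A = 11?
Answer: 325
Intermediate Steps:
G(T, Y) = -1 + Y
v*G(A, -24) = -13*(-1 - 24) = -13*(-25) = 325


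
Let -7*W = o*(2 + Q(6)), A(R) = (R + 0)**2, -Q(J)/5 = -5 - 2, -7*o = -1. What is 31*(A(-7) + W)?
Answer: 73284/49 ≈ 1495.6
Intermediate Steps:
o = 1/7 (o = -1/7*(-1) = 1/7 ≈ 0.14286)
Q(J) = 35 (Q(J) = -5*(-5 - 2) = -5*(-7) = 35)
A(R) = R**2
W = -37/49 (W = -(2 + 35)/49 = -37/49 ≈ -0.75510)
31*(A(-7) + W) = 31*((-7)**2 - 37/49) = 31*(49 - 37/49) = 31*(2364/49) = 73284/49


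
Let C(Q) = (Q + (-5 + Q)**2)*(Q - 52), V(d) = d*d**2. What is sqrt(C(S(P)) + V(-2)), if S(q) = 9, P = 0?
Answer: 19*I*sqrt(3) ≈ 32.909*I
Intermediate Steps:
V(d) = d**3
C(Q) = (-52 + Q)*(Q + (-5 + Q)**2) (C(Q) = (Q + (-5 + Q)**2)*(-52 + Q) = (-52 + Q)*(Q + (-5 + Q)**2))
sqrt(C(S(P)) + V(-2)) = sqrt((-1300 + 9**3 - 61*9**2 + 493*9) + (-2)**3) = sqrt((-1300 + 729 - 61*81 + 4437) - 8) = sqrt((-1300 + 729 - 4941 + 4437) - 8) = sqrt(-1075 - 8) = sqrt(-1083) = 19*I*sqrt(3)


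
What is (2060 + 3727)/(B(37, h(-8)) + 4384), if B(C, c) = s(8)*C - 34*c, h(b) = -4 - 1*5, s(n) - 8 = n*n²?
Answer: 5787/23930 ≈ 0.24183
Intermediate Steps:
s(n) = 8 + n³ (s(n) = 8 + n*n² = 8 + n³)
h(b) = -9 (h(b) = -4 - 5 = -9)
B(C, c) = -34*c + 520*C (B(C, c) = (8 + 8³)*C - 34*c = (8 + 512)*C - 34*c = 520*C - 34*c = -34*c + 520*C)
(2060 + 3727)/(B(37, h(-8)) + 4384) = (2060 + 3727)/((-34*(-9) + 520*37) + 4384) = 5787/((306 + 19240) + 4384) = 5787/(19546 + 4384) = 5787/23930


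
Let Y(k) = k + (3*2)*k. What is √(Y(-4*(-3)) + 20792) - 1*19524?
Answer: -19524 + 2*√5219 ≈ -19380.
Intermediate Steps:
Y(k) = 7*k (Y(k) = k + 6*k = 7*k)
√(Y(-4*(-3)) + 20792) - 1*19524 = √(7*(-4*(-3)) + 20792) - 1*19524 = √(7*12 + 20792) - 19524 = √(84 + 20792) - 19524 = √20876 - 19524 = 2*√5219 - 19524 = -19524 + 2*√5219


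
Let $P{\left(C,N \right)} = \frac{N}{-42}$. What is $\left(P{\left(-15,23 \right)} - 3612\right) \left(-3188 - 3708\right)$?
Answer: $\frac{523154696}{21} \approx 2.4912 \cdot 10^{7}$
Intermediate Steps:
$P{\left(C,N \right)} = - \frac{N}{42}$ ($P{\left(C,N \right)} = N \left(- \frac{1}{42}\right) = - \frac{N}{42}$)
$\left(P{\left(-15,23 \right)} - 3612\right) \left(-3188 - 3708\right) = \left(\left(- \frac{1}{42}\right) 23 - 3612\right) \left(-3188 - 3708\right) = \left(- \frac{23}{42} - 3612\right) \left(-6896\right) = \left(- \frac{151727}{42}\right) \left(-6896\right) = \frac{523154696}{21}$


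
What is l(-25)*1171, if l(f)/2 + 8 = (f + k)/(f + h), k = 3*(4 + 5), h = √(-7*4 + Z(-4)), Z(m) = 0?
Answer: -12351708/653 - 9368*I*√7/653 ≈ -18915.0 - 37.956*I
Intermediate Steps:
h = 2*I*√7 (h = √(-7*4 + 0) = √(-28 + 0) = √(-28) = 2*I*√7 ≈ 5.2915*I)
k = 27 (k = 3*9 = 27)
l(f) = -16 + 2*(27 + f)/(f + 2*I*√7) (l(f) = -16 + 2*((f + 27)/(f + 2*I*√7)) = -16 + 2*((27 + f)/(f + 2*I*√7)) = -16 + 2*(27 + f)/(f + 2*I*√7))
l(-25)*1171 = (2*(27 - 7*(-25) - 16*I*√7)/(-25 + 2*I*√7))*1171 = (2*(27 + 175 - 16*I*√7)/(-25 + 2*I*√7))*1171 = (2*(202 - 16*I*√7)/(-25 + 2*I*√7))*1171 = 2342*(202 - 16*I*√7)/(-25 + 2*I*√7)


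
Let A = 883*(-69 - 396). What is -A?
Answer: 410595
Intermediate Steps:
A = -410595 (A = 883*(-465) = -410595)
-A = -1*(-410595) = 410595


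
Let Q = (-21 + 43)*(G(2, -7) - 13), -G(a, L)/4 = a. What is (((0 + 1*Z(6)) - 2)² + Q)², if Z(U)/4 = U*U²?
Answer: 551428026724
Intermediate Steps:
Z(U) = 4*U³ (Z(U) = 4*(U*U²) = 4*U³)
G(a, L) = -4*a
Q = -462 (Q = (-21 + 43)*(-4*2 - 13) = 22*(-8 - 13) = 22*(-21) = -462)
(((0 + 1*Z(6)) - 2)² + Q)² = (((0 + 1*(4*6³)) - 2)² - 462)² = (((0 + 1*(4*216)) - 2)² - 462)² = (((0 + 1*864) - 2)² - 462)² = (((0 + 864) - 2)² - 462)² = ((864 - 2)² - 462)² = (862² - 462)² = (743044 - 462)² = 742582² = 551428026724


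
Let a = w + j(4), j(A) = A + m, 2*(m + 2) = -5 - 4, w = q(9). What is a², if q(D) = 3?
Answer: ¼ ≈ 0.25000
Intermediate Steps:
w = 3
m = -13/2 (m = -2 + (-5 - 4)/2 = -2 + (½)*(-9) = -2 - 9/2 = -13/2 ≈ -6.5000)
j(A) = -13/2 + A (j(A) = A - 13/2 = -13/2 + A)
a = ½ (a = 3 + (-13/2 + 4) = 3 - 5/2 = ½ ≈ 0.50000)
a² = (½)² = ¼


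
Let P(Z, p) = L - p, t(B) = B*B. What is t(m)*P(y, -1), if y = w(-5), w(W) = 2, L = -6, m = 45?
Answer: -10125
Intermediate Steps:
t(B) = B²
y = 2
P(Z, p) = -6 - p
t(m)*P(y, -1) = 45²*(-6 - 1*(-1)) = 2025*(-6 + 1) = 2025*(-5) = -10125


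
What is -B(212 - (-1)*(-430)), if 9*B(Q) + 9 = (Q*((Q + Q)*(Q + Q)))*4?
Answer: 165763721/9 ≈ 1.8418e+7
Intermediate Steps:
B(Q) = -1 + 16*Q³/9 (B(Q) = -1 + ((Q*((Q + Q)*(Q + Q)))*4)/9 = -1 + ((Q*((2*Q)*(2*Q)))*4)/9 = -1 + ((Q*(4*Q²))*4)/9 = -1 + ((4*Q³)*4)/9 = -1 + (16*Q³)/9 = -1 + 16*Q³/9)
-B(212 - (-1)*(-430)) = -(-1 + 16*(212 - (-1)*(-430))³/9) = -(-1 + 16*(212 - 1*430)³/9) = -(-1 + 16*(212 - 430)³/9) = -(-1 + (16/9)*(-218)³) = -(-1 + (16/9)*(-10360232)) = -(-1 - 165763712/9) = -1*(-165763721/9) = 165763721/9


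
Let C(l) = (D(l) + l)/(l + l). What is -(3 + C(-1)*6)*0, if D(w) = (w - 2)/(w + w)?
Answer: 0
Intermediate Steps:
D(w) = (-2 + w)/(2*w) (D(w) = (-2 + w)/((2*w)) = (-2 + w)*(1/(2*w)) = (-2 + w)/(2*w))
C(l) = (l + (-2 + l)/(2*l))/(2*l) (C(l) = ((-2 + l)/(2*l) + l)/(l + l) = (l + (-2 + l)/(2*l))/((2*l)) = (l + (-2 + l)/(2*l))*(1/(2*l)) = (l + (-2 + l)/(2*l))/(2*l))
-(3 + C(-1)*6)*0 = -(3 + ((1/4)*(-2 - 1 + 2*(-1)**2)/(-1)**2)*6)*0 = -(3 + ((1/4)*1*(-2 - 1 + 2*1))*6)*0 = -(3 + ((1/4)*1*(-2 - 1 + 2))*6)*0 = -(3 + ((1/4)*1*(-1))*6)*0 = -(3 - 1/4*6)*0 = -(3 - 3/2)*0 = -1*3/2*0 = -3/2*0 = 0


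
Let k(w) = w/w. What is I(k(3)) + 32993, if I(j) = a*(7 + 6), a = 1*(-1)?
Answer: 32980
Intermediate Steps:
k(w) = 1
a = -1
I(j) = -13 (I(j) = -(7 + 6) = -1*13 = -13)
I(k(3)) + 32993 = -13 + 32993 = 32980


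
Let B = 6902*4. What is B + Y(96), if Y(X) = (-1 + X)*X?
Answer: 36728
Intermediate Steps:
B = 27608
Y(X) = X*(-1 + X)
B + Y(96) = 27608 + 96*(-1 + 96) = 27608 + 96*95 = 27608 + 9120 = 36728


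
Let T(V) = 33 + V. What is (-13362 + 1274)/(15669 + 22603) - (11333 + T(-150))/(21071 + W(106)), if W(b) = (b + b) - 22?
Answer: -85782715/101712624 ≈ -0.84338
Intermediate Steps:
W(b) = -22 + 2*b (W(b) = 2*b - 22 = -22 + 2*b)
(-13362 + 1274)/(15669 + 22603) - (11333 + T(-150))/(21071 + W(106)) = (-13362 + 1274)/(15669 + 22603) - (11333 + (33 - 150))/(21071 + (-22 + 2*106)) = -12088/38272 - (11333 - 117)/(21071 + (-22 + 212)) = -12088*1/38272 - 11216/(21071 + 190) = -1511/4784 - 11216/21261 = -85782715/101712624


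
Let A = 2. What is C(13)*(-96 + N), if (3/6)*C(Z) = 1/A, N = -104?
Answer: -200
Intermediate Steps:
C(Z) = 1 (C(Z) = 2/2 = 2*(1/2) = 1)
C(13)*(-96 + N) = 1*(-96 - 104) = 1*(-200) = -200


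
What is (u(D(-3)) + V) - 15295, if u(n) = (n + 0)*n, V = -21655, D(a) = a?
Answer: -36941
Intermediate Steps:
u(n) = n² (u(n) = n*n = n²)
(u(D(-3)) + V) - 15295 = ((-3)² - 21655) - 15295 = (9 - 21655) - 15295 = -21646 - 15295 = -36941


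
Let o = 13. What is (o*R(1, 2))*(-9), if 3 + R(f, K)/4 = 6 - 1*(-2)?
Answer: -2340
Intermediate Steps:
R(f, K) = 20 (R(f, K) = -12 + 4*(6 - 1*(-2)) = -12 + 4*(6 + 2) = -12 + 4*8 = -12 + 32 = 20)
(o*R(1, 2))*(-9) = (13*20)*(-9) = 260*(-9) = -2340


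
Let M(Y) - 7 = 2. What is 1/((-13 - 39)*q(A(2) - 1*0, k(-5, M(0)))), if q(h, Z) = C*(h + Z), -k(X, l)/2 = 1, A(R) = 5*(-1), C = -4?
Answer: -1/1456 ≈ -0.00068681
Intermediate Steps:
M(Y) = 9 (M(Y) = 7 + 2 = 9)
A(R) = -5
k(X, l) = -2 (k(X, l) = -2*1 = -2)
q(h, Z) = -4*Z - 4*h (q(h, Z) = -4*(h + Z) = -4*(Z + h) = -4*Z - 4*h)
1/((-13 - 39)*q(A(2) - 1*0, k(-5, M(0)))) = 1/((-13 - 39)*(-4*(-2) - 4*(-5 - 1*0))) = 1/(-52*(8 - 4*(-5 + 0))) = 1/(-52*(8 - 4*(-5))) = 1/(-52*(8 + 20)) = 1/(-52*28) = 1/(-1456) = -1/1456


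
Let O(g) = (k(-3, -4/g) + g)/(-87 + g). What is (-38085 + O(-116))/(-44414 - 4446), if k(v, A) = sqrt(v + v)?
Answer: 266591/342020 + I*sqrt(6)/9918580 ≈ 0.77946 + 2.4696e-7*I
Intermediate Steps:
k(v, A) = sqrt(2)*sqrt(v) (k(v, A) = sqrt(2*v) = sqrt(2)*sqrt(v))
O(g) = (g + I*sqrt(6))/(-87 + g) (O(g) = (sqrt(2)*sqrt(-3) + g)/(-87 + g) = (sqrt(2)*(I*sqrt(3)) + g)/(-87 + g) = (I*sqrt(6) + g)/(-87 + g) = (g + I*sqrt(6))/(-87 + g))
(-38085 + O(-116))/(-44414 - 4446) = (-38085 + (-116 + I*sqrt(6))/(-87 - 116))/(-44414 - 4446) = (-38085 + (-116 + I*sqrt(6))/(-203))/(-48860) = (-38085 - (-116 + I*sqrt(6))/203)*(-1/48860) = (-38085 + (4/7 - I*sqrt(6)/203))*(-1/48860) = (-266591/7 - I*sqrt(6)/203)*(-1/48860) = 266591/342020 + I*sqrt(6)/9918580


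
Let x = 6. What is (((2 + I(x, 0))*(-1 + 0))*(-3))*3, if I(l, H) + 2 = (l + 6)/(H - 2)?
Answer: -54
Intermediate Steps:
I(l, H) = -2 + (6 + l)/(-2 + H) (I(l, H) = -2 + (l + 6)/(H - 2) = -2 + (6 + l)/(-2 + H))
(((2 + I(x, 0))*(-1 + 0))*(-3))*3 = (((2 + (10 + 6 - 2*0)/(-2 + 0))*(-1 + 0))*(-3))*3 = (((2 + (10 + 6 + 0)/(-2))*(-1))*(-3))*3 = (((2 - 1/2*16)*(-1))*(-3))*3 = (((2 - 8)*(-1))*(-3))*3 = (-6*(-1)*(-3))*3 = (6*(-3))*3 = -18*3 = -54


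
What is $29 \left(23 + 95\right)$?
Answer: $3422$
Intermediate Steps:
$29 \left(23 + 95\right) = 29 \cdot 118 = 3422$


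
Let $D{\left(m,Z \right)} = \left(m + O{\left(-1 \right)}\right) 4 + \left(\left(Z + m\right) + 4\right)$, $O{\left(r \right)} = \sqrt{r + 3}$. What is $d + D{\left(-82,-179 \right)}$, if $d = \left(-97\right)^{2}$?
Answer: $8824 + 4 \sqrt{2} \approx 8829.7$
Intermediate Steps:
$O{\left(r \right)} = \sqrt{3 + r}$
$d = 9409$
$D{\left(m,Z \right)} = 4 + Z + 4 \sqrt{2} + 5 m$ ($D{\left(m,Z \right)} = \left(m + \sqrt{3 - 1}\right) 4 + \left(\left(Z + m\right) + 4\right) = \left(m + \sqrt{2}\right) 4 + \left(4 + Z + m\right) = \left(4 m + 4 \sqrt{2}\right) + \left(4 + Z + m\right) = 4 + Z + 4 \sqrt{2} + 5 m$)
$d + D{\left(-82,-179 \right)} = 9409 + \left(4 - 179 + 4 \sqrt{2} + 5 \left(-82\right)\right) = 9409 + \left(4 - 179 + 4 \sqrt{2} - 410\right) = 9409 - \left(585 - 4 \sqrt{2}\right) = 8824 + 4 \sqrt{2}$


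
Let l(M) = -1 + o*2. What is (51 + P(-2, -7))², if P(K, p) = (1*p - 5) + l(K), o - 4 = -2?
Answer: 1764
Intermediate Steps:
o = 2 (o = 4 - 2 = 2)
l(M) = 3 (l(M) = -1 + 2*2 = -1 + 4 = 3)
P(K, p) = -2 + p (P(K, p) = (1*p - 5) + 3 = (p - 5) + 3 = (-5 + p) + 3 = -2 + p)
(51 + P(-2, -7))² = (51 + (-2 - 7))² = (51 - 9)² = 42² = 1764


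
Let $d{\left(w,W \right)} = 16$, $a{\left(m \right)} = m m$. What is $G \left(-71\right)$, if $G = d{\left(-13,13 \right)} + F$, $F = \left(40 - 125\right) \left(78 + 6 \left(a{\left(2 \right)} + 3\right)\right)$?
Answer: $723064$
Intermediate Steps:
$a{\left(m \right)} = m^{2}$
$F = -10200$ ($F = \left(40 - 125\right) \left(78 + 6 \left(2^{2} + 3\right)\right) = - 85 \left(78 + 6 \left(4 + 3\right)\right) = - 85 \left(78 + 6 \cdot 7\right) = - 85 \left(78 + 42\right) = \left(-85\right) 120 = -10200$)
$G = -10184$ ($G = 16 - 10200 = -10184$)
$G \left(-71\right) = \left(-10184\right) \left(-71\right) = 723064$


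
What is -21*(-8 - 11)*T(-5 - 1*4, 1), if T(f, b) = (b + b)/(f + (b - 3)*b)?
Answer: -798/11 ≈ -72.545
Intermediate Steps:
T(f, b) = 2*b/(f + b*(-3 + b)) (T(f, b) = (2*b)/(f + (-3 + b)*b) = (2*b)/(f + b*(-3 + b)) = 2*b/(f + b*(-3 + b)))
-21*(-8 - 11)*T(-5 - 1*4, 1) = -21*(-8 - 11)*2*1/((-5 - 1*4) + 1² - 3*1) = -(-399)*2*1/((-5 - 4) + 1 - 3) = -(-399)*2*1/(-9 + 1 - 3) = -(-399)*2*1/(-11) = -(-399)*2*1*(-1/11) = -(-399)*(-2)/11 = -21*38/11 = -798/11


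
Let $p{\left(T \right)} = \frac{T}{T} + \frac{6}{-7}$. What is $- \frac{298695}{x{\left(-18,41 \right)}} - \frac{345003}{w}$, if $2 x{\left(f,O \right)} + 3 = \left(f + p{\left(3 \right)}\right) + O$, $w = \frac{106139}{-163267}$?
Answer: $\frac{2499449212157}{4988533} \approx 5.0104 \cdot 10^{5}$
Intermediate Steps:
$p{\left(T \right)} = \frac{1}{7}$ ($p{\left(T \right)} = 1 + 6 \left(- \frac{1}{7}\right) = 1 - \frac{6}{7} = \frac{1}{7}$)
$w = - \frac{106139}{163267}$ ($w = 106139 \left(- \frac{1}{163267}\right) = - \frac{106139}{163267} \approx -0.65009$)
$x{\left(f,O \right)} = - \frac{10}{7} + \frac{O}{2} + \frac{f}{2}$ ($x{\left(f,O \right)} = - \frac{3}{2} + \frac{\left(f + \frac{1}{7}\right) + O}{2} = - \frac{3}{2} + \frac{\left(\frac{1}{7} + f\right) + O}{2} = - \frac{3}{2} + \frac{\frac{1}{7} + O + f}{2} = - \frac{3}{2} + \left(\frac{1}{14} + \frac{O}{2} + \frac{f}{2}\right) = - \frac{10}{7} + \frac{O}{2} + \frac{f}{2}$)
$- \frac{298695}{x{\left(-18,41 \right)}} - \frac{345003}{w} = - \frac{298695}{- \frac{10}{7} + \frac{1}{2} \cdot 41 + \frac{1}{2} \left(-18\right)} - \frac{345003}{- \frac{106139}{163267}} = - \frac{298695}{- \frac{10}{7} + \frac{41}{2} - 9} - - \frac{56327604801}{106139} = - \frac{298695}{\frac{141}{14}} + \frac{56327604801}{106139} = \left(-298695\right) \frac{14}{141} + \frac{56327604801}{106139} = - \frac{1393910}{47} + \frac{56327604801}{106139} = \frac{2499449212157}{4988533}$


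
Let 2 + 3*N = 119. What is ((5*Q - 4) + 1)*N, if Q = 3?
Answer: 468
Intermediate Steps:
N = 39 (N = -2/3 + (1/3)*119 = -2/3 + 119/3 = 39)
((5*Q - 4) + 1)*N = ((5*3 - 4) + 1)*39 = ((15 - 4) + 1)*39 = (11 + 1)*39 = 12*39 = 468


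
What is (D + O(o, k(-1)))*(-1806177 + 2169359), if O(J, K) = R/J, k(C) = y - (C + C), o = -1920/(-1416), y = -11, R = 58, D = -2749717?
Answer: -19972643687679/20 ≈ -9.9863e+11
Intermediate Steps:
o = 80/59 (o = -1920*(-1/1416) = 80/59 ≈ 1.3559)
k(C) = -11 - 2*C (k(C) = -11 - (C + C) = -11 - 2*C)
O(J, K) = 58/J
(D + O(o, k(-1)))*(-1806177 + 2169359) = (-2749717 + 58/(80/59))*(-1806177 + 2169359) = (-2749717 + 58*(59/80))*363182 = (-2749717 + 1711/40)*363182 = -109986969/40*363182 = -19972643687679/20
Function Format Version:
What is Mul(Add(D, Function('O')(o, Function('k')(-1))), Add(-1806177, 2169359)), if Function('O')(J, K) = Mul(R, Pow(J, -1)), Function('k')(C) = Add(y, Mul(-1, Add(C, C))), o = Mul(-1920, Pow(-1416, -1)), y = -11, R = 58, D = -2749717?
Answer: Rational(-19972643687679, 20) ≈ -9.9863e+11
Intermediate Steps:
o = Rational(80, 59) (o = Mul(-1920, Rational(-1, 1416)) = Rational(80, 59) ≈ 1.3559)
Function('k')(C) = Add(-11, Mul(-2, C)) (Function('k')(C) = Add(-11, Mul(-1, Add(C, C))) = Add(-11, Mul(-1, Mul(2, C))) = Add(-11, Mul(-2, C)))
Function('O')(J, K) = Mul(58, Pow(J, -1))
Mul(Add(D, Function('O')(o, Function('k')(-1))), Add(-1806177, 2169359)) = Mul(Add(-2749717, Mul(58, Pow(Rational(80, 59), -1))), Add(-1806177, 2169359)) = Mul(Add(-2749717, Mul(58, Rational(59, 80))), 363182) = Mul(Add(-2749717, Rational(1711, 40)), 363182) = Mul(Rational(-109986969, 40), 363182) = Rational(-19972643687679, 20)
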